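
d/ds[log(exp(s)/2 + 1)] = exp(s)/(exp(s) + 2)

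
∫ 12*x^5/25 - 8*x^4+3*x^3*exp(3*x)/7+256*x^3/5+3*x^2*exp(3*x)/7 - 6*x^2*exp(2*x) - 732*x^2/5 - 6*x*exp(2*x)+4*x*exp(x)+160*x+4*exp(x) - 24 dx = x*(25*x^2*exp(3*x) - 140*x^2 + 14*x*(x^2 - 10*x + 30)^2 - 525*x*exp(2*x) + 1400*x + 700*exp(x) - 4200)/175 + C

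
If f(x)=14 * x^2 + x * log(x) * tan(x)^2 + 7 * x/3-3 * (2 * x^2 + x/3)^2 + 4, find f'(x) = -48*x^3 - 12*x^2 + 2*x*log(x)*sin(x)/cos(x)^3 + 82*x/3 - log(x) + log(x)/cos(x)^2 + 4/3 + cos(x)^(-2)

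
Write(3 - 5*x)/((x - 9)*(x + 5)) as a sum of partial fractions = -2/(x + 5) - 3/(x - 9)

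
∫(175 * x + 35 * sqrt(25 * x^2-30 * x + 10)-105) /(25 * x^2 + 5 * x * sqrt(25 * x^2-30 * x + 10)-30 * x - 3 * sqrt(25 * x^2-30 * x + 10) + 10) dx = 7*log(5*x + sqrt((5*x - 3)^2 + 1) - 3) + C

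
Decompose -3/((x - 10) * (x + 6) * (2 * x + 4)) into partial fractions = -3/(128*(x + 6)) + 1/(32*(x + 2)) - 1/(128*(x - 10))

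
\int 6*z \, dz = 3*z^2 + C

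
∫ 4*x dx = 2*x^2 + C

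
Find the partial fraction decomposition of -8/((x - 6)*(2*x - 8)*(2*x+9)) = -16/(357*(2*x + 9)) + 2/(17*(x - 4)) - 2/(21*(x - 6))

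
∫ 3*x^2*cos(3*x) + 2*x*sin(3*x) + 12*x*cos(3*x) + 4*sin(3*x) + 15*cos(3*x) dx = ((x + 2)^2 + 1)*sin(3*x) + C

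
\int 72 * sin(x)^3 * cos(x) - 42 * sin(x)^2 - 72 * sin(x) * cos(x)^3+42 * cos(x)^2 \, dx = 21*sin(2*x) + 9*cos(4*x)/2 + C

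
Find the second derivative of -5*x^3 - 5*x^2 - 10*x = -30*x - 10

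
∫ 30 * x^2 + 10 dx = 10*x^3 + 10*x + C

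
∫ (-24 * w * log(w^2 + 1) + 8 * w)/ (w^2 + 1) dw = 2*(2 - 3*log(w^2 + 1))*log(w^2 + 1) + C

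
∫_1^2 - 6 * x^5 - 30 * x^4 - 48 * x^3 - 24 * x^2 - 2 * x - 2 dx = -490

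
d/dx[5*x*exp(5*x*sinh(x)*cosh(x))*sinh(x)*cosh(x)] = 5*(5*x^2*sinh(4*x) + 5*x*(cosh(2*x) - 1)^2 + 14*x*cosh(2*x) - 10*x + 2*sinh(2*x))*exp(5*x*sinh(2*x)/2)/4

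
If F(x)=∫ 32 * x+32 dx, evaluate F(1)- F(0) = 48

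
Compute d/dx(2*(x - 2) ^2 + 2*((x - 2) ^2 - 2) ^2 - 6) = 8*x^3 - 48*x^2 + 84*x - 40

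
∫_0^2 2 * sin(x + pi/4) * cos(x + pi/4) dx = sin(4)/2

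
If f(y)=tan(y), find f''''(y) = 24*tan(y)^5 + 40*tan(y)^3 + 16*tan(y)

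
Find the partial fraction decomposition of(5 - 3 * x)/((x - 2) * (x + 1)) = -8/(3*(x + 1)) - 1/(3*(x - 2))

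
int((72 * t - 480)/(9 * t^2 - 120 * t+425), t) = 4*log((3*t - 20)^2/25 + 1) + C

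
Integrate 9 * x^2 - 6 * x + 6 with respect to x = 3*x^3 - 3*x^2 + 6*x + C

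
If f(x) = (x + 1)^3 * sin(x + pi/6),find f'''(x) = -x^3*cos(x + pi/6) - 9*x^2*sin(x + pi/6) - 3*x^2*cos(x + pi/6) - 18*x*sin(x + pi/6) + 15*x*cos(x + pi/6) - 3*sin(x + pi/6) + 17*cos(x + pi/6)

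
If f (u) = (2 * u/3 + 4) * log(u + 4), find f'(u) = (2*u*log(u + 4) + 2*u + 8*log(u + 4) + 12)/(3*u + 12)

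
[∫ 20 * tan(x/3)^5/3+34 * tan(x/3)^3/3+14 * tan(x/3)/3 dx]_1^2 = -7*tan(1/3)^2 - 5*tan(1/3)^4 + 5*tan(2/3)^4 + 7*tan(2/3)^2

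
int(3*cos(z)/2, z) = 3*sin(z)/2 + C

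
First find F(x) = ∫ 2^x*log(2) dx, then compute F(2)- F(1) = 2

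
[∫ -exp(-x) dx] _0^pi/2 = -1 + exp(-pi/2)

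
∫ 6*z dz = 3*z^2 + C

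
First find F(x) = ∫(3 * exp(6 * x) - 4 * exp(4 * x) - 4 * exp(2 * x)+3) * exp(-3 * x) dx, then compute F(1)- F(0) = -E + exp(-1) + (E - exp(-1))^3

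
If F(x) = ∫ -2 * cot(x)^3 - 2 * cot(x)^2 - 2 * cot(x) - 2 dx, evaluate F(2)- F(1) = -(cot(1) + 1)^2 + (cot(2) + 1)^2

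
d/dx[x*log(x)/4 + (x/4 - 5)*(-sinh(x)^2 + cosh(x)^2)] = log(x)/4 + 1/2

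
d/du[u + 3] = 1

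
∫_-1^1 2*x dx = 0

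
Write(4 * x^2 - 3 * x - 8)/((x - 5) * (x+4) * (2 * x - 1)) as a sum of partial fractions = 34/(81*(2*x - 1)) + 68/(81*(x + 4)) + 77/(81*(x - 5))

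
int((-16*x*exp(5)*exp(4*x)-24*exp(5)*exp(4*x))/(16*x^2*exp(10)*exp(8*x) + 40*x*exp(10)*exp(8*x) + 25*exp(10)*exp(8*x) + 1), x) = acot((4*x + 5)*exp(4*x + 5)) + C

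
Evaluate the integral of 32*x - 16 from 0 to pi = -4 + (2 - 4*pi)^2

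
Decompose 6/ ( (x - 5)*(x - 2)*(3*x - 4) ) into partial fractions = 27/(11*(3*x - 4)) - 1/(x - 2) + 2/(11*(x - 5))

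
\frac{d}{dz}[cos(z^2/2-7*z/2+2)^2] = (7/2 - z)*sin(z^2 - 7*z + 4)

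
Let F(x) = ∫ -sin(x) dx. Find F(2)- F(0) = -1 + cos(2)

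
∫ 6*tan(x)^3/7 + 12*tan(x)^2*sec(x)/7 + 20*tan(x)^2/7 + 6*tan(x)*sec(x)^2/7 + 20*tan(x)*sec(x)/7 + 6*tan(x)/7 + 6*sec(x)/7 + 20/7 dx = 3*(tan(x) + sec(x))^2/7 + 20*tan(x)/7 + 20*sec(x)/7 + C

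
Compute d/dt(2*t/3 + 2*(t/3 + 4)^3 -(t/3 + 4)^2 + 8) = 2*t^2/9 + 46*t/9 + 30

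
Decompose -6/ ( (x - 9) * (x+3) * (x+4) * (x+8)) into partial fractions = 3/(170*(x + 8)) - 3/(26*(x + 4)) + 1/(10*(x + 3)) - 1/(442*(x - 9))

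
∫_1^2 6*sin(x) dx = -6*cos(2) + 6*cos(1)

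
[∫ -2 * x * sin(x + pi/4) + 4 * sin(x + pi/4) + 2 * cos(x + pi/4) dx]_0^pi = -sqrt(2)*(-4 + 2*pi)/2 + 2*sqrt(2)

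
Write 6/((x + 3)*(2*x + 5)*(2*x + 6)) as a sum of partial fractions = 12/(2*x + 5) - 6/(x + 3) - 3/(x + 3)^2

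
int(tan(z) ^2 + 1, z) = tan(z) + C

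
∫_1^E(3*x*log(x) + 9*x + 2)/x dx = -4 + 9*E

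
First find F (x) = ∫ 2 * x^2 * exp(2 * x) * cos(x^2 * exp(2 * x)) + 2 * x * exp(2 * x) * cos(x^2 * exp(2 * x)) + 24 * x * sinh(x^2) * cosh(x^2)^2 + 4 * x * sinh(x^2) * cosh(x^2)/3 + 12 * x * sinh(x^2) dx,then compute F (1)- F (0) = -61/6 + cosh(2)/6 + sin(exp(2)) + cosh(3) + 9*cosh(1)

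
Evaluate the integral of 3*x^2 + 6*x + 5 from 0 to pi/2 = -1 + pi + (1 + pi/2)^3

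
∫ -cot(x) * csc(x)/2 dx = csc(x)/2 + C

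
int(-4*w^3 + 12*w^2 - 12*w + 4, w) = -w^4 + 4*w^3 - 6*w^2 + 4*w + C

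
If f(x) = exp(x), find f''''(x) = exp(x)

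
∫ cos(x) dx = sin(x) + C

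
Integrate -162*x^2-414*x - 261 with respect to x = -54*x^3 - 207*x^2 - 261*x + C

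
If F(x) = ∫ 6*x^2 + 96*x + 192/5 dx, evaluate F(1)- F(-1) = 404/5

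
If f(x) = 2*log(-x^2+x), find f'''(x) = (8*x^3 - 12*x^2 + 12*x - 4)/(x^6 - 3*x^5 + 3*x^4 - x^3)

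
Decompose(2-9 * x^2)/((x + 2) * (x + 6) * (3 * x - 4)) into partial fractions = -63/(110*(3*x - 4)) - 161/(44*(x + 6)) + 17/(20*(x + 2))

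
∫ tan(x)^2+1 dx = tan(x) + C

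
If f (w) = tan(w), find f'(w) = cos(w)^(-2)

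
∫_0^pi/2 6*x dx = 3*pi^2/4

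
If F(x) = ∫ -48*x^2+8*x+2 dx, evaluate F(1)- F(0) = -10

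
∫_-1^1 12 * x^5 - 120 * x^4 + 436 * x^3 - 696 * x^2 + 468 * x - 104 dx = -720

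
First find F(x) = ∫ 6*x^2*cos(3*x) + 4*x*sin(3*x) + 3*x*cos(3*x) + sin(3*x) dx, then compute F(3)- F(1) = -3*sin(3) + 21*sin(9)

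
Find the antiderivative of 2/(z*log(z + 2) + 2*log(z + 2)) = 2*log(log(z + 2)) + C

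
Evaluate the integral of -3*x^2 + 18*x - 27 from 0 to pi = -27 + (3 - pi)^3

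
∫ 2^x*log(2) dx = 2^x + C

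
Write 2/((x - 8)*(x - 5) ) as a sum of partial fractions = -2/(3*(x - 5)) + 2/(3*(x - 8))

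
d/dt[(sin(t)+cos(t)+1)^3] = 3*sqrt(2)*(sqrt(2)*sin(t + pi/4) + 1)^2*cos(t + pi/4)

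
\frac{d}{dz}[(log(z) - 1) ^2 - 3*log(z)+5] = (2*log(z) - 5)/z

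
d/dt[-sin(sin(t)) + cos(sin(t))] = -sqrt(2)*sin(sin(t) + pi/4)*cos(t)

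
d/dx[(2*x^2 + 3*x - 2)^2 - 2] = 16*x^3 + 36*x^2 + 2*x - 12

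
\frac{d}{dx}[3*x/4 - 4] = 3/4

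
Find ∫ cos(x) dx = sin(x) + C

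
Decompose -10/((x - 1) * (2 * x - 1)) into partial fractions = 20/(2*x - 1) - 10/(x - 1)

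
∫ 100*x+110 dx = 50*x^2 + 110*x + C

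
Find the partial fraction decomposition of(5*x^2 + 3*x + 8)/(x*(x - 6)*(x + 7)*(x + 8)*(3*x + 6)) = 19/(126*(x + 8)) - 232/(1365*(x + 7)) + 11/(720*(x + 2)) + 103/(13104*(x - 6)) - 1/(252*x)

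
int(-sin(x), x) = cos(x) + C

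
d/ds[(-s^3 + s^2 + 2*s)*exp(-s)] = (s^3 - 4*s^2 + 2)*exp(-s)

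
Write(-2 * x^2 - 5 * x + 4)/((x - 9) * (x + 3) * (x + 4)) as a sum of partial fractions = -8/(13*(x + 4)) - 1/(12*(x + 3)) - 203/(156*(x - 9))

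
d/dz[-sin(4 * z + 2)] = -4*cos(4*z + 2)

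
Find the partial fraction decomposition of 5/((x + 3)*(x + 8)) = -1/(x + 8) + 1/(x + 3)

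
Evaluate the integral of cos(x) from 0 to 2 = sin(2)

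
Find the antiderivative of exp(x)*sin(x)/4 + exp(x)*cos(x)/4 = exp(x)*sin(x)/4 + C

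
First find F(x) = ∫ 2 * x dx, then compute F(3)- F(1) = 8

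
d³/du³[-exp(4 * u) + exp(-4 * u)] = (-64*exp(8*u) - 64)*exp(-4*u)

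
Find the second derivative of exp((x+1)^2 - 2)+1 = 4*x^2*exp(x^2 + 2*x - 1) + 8*x*exp(x^2 + 2*x - 1) + 6*exp(x^2 + 2*x - 1)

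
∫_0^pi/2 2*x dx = pi^2/4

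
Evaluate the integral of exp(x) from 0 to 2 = -1 + exp(2)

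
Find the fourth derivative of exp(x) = exp(x)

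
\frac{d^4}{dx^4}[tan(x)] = 24*tan(x)^5 + 40*tan(x)^3 + 16*tan(x)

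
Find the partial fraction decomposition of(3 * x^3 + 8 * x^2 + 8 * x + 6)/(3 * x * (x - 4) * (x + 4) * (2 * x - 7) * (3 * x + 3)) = -278/(567*(2*x - 7)) - 1/(144*(x + 4)) - 1/(405*(x + 1)) + 179/(720*(x - 4)) + 1/(168*x)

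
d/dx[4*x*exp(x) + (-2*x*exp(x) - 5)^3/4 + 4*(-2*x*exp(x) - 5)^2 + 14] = -6*x^3*exp(3*x) - 6*x^2*exp(3*x) + 2*x^2*exp(2*x) + 2*x*exp(2*x) + 93*x*exp(x)/2 + 93*exp(x)/2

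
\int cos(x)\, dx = sin(x) + C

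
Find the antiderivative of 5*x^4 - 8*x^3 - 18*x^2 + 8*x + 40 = x^5 - 2*x^4 - 6*x^3 + 4*x^2 + 40*x + C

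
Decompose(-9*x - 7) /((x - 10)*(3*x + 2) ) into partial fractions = 3/(32*(3*x + 2)) - 97/(32*(x - 10))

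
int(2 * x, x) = x^2 + C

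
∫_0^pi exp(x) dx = -1 + exp(pi)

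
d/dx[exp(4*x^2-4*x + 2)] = 8*x*exp(4*x^2 - 4*x + 2) - 4*exp(4*x^2 - 4*x + 2)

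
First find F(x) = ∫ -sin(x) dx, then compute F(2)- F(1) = -cos(1) + cos(2)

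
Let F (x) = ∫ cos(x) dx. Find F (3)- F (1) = -sin(1) + sin(3)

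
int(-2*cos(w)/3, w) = -2*sin(w)/3 + C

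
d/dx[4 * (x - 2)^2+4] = 8*x - 16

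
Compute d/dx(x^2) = 2*x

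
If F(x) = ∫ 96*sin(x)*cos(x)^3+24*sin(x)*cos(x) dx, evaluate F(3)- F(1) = -24*cos(3)^4 - 12*cos(3)^2 + 24*cos(1)^4 + 12*cos(1)^2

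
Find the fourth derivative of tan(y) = 24*tan(y)^5 + 40*tan(y)^3 + 16*tan(y)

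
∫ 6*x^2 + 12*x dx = 2*x^3 + 6*x^2 + C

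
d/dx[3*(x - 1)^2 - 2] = 6*x - 6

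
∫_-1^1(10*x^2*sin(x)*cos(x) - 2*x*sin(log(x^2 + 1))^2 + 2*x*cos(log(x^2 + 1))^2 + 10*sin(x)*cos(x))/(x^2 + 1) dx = 0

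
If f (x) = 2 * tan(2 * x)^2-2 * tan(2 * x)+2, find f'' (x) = 48*tan(2*x)^4 - 16*tan(2*x)^3 + 64*tan(2*x)^2 - 16*tan(2*x) + 16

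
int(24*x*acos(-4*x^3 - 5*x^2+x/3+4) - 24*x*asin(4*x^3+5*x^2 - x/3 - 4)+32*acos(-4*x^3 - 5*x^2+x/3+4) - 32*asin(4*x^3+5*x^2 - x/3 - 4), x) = (acos(-4*x^3 - 5*x^2 + x/3 + 4) - asin(4*x^3 + 5*x^2 - x/3 - 4))*(72*x + 4*(3*x + 1)^2 + 15)/3 + C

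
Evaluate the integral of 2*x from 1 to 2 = 3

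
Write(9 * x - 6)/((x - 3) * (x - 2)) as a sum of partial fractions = -12/(x - 2) + 21/(x - 3)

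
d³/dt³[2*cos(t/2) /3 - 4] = sin(t/2)/12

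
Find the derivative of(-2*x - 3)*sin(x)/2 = -x*cos(x) - sin(x) - 3*cos(x)/2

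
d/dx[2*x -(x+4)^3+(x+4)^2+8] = -3*x^2 - 22*x - 38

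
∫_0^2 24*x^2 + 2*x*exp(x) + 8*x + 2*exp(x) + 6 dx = 4*exp(2) + 92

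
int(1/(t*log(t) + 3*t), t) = log(log(t) + 3) + C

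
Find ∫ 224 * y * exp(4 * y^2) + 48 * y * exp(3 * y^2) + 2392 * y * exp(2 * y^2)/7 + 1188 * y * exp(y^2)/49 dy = 2*(686*exp(3*y^2) + 196*exp(2*y^2) + 2093*exp(y^2) + 297)*exp(y^2)/49 + C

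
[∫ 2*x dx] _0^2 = 4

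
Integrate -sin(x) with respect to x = cos(x) + C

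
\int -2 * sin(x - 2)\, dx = 2*cos(x - 2) + C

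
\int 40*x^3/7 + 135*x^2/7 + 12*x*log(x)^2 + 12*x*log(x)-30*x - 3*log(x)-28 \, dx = x*(42*x*log(x)^2 + 5*(2*x - 5)*(x^2 + 7*x + 7) - 21*log(x))/7 + C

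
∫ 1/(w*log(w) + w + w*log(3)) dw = log(log(3*w) + 1) + C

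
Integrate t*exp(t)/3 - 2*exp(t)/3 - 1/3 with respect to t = (t - 3)*(exp(t) - 1)/3 + C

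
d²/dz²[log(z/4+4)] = -1/(z^2 + 32*z + 256)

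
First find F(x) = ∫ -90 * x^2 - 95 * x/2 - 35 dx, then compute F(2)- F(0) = -405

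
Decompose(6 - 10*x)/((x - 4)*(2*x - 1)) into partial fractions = -2/(7*(2*x - 1)) - 34/(7*(x - 4))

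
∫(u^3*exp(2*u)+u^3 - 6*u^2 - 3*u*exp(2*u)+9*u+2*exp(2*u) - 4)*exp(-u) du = 2*(u - 1)^3*sinh(u) + C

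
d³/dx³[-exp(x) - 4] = -exp(x)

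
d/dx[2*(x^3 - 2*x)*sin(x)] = 2*x^3*cos(x) + 6*x^2*sin(x) - 4*x*cos(x) - 4*sin(x)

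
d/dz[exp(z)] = exp(z)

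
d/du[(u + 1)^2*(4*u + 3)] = 12*u^2 + 22*u + 10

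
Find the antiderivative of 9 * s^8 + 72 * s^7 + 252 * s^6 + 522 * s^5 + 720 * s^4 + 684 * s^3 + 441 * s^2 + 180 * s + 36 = s^9 + 9*s^8 + 36*s^7 + 87*s^6 + 144*s^5 + 171*s^4 + 147*s^3 + 90*s^2 + 36*s + C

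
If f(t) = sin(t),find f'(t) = cos(t)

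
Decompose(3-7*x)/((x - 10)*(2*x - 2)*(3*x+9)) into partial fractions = 1/(13*(x + 3)) + 1/(54*(x - 1)) - 67/(702*(x - 10))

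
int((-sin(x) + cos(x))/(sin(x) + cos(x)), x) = log(sin(x + pi/4)) + C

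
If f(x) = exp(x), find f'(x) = exp(x)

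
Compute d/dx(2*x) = 2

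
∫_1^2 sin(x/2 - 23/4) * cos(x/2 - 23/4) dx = cos(21/2)/2 - cos(19/2)/2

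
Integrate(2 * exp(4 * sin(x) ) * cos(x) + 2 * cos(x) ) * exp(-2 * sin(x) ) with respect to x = 2*sinh(2*sin(x)) + C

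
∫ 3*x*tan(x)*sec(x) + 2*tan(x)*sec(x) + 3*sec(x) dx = (3*x + 2)*sec(x) + C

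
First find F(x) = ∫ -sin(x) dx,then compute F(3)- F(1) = cos(3) - cos(1)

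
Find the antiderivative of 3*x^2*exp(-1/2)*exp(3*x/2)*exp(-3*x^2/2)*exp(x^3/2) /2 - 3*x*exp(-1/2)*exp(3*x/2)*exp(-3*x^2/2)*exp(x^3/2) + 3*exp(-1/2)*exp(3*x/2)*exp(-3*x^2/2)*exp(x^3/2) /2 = exp((x - 1)^3/2) + C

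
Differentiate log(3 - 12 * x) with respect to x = 4/(4*x - 1)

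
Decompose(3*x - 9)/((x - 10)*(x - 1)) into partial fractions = 2/(3*(x - 1)) + 7/(3*(x - 10))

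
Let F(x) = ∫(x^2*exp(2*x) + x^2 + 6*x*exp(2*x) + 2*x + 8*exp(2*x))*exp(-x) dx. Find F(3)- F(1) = -9*E - 25*exp(-3) + 9*exp(-1) + 25*exp(3)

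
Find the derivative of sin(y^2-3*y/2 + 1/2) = (2*y - 3/2)*cos(y^2 - 3*y/2 + 1/2)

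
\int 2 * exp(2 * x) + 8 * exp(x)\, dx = (exp(x) + 4)^2 + C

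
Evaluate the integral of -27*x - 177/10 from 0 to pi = -27*pi^2/2 - 177*pi/10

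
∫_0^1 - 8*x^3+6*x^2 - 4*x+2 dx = 0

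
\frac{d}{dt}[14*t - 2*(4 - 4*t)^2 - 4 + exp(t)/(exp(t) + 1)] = (-64*t*exp(2*t) - 128*t*exp(t) - 64*t + 78*exp(2*t) + 157*exp(t) + 78)/(exp(2*t) + 2*exp(t) + 1)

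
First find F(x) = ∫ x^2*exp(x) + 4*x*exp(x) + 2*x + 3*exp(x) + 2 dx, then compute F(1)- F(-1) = 4 + 4*E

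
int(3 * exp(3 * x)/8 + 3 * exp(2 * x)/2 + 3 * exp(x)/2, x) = (exp(x) + 2)^3/8 + C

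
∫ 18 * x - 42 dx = 9*x^2 - 42*x + C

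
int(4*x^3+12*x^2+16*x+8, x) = x^4 + 4*x^3 + 8*x^2 + 8*x + C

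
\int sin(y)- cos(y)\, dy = -sin(y) - cos(y) + C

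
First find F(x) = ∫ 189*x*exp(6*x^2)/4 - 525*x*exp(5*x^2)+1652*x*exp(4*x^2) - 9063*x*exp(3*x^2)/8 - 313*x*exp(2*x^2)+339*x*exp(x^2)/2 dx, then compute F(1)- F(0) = -5*exp(2)/4 - 29/8 + 3*E/4 + 3*exp(3)/16 + 7*(-5*exp(2) + 2 + 3*E + 3*exp(3)/4)^2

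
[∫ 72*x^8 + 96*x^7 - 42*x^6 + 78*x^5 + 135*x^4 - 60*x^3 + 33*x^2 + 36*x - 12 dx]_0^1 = 56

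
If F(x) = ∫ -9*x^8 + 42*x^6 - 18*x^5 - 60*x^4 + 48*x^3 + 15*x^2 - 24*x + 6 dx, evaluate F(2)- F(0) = -124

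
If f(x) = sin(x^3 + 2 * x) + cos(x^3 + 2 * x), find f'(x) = -3*x^2*sin(x^3 + 2*x) + 3*x^2*cos(x^3 + 2*x) - 2*sin(x^3 + 2*x) + 2*cos(x^3 + 2*x)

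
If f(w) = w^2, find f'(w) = 2*w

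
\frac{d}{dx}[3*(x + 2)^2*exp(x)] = 3*x^2*exp(x) + 18*x*exp(x) + 24*exp(x)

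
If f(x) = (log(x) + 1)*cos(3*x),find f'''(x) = (27*x^3*log(x)*sin(3*x) + 27*x^3*sin(3*x) - 27*x^2*cos(3*x) + 9*x*sin(3*x) + 2*cos(3*x))/x^3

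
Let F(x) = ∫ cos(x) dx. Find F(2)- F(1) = -sin(1) + sin(2)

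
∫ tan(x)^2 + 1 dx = tan(x) + C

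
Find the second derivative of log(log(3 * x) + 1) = (-log(x) - 2 - log(3))/(x^2*log(x)^2 + 2*x^2*log(x) + 2*x^2*log(3)*log(x) + x^2 + x^2*log(3)^2 + 2*x^2*log(3))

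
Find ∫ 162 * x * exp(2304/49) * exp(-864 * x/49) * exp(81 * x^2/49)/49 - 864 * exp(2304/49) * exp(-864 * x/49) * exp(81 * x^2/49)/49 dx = exp(9*(3*x - 16)^2/49) + C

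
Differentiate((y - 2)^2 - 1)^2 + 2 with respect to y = 4*y^3 - 24*y^2 + 44*y - 24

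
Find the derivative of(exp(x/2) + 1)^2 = exp(x/2) + exp(x)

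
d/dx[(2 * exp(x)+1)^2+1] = 8*exp(2*x) + 4*exp(x)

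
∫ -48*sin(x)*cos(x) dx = 12*cos(2*x) + C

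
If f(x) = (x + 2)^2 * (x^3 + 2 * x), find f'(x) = 5*x^4 + 16*x^3 + 18*x^2 + 16*x + 8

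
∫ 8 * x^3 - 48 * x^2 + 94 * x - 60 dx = 2*x^4 - 16*x^3 + 47*x^2 - 60*x + C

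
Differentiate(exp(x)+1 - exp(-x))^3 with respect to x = (3*exp(6*x) + 6*exp(5*x) - 6*exp(x) + 3)*exp(-3*x)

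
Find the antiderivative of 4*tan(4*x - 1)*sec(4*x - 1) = sec(4*x - 1) + C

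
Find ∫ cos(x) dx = sin(x) + C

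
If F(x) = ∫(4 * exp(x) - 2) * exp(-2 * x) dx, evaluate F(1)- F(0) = -1 + (-2 + exp(-1))^2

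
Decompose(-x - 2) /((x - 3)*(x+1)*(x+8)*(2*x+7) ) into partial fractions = 4/(195*(2*x + 7)) - 2/(231*(x + 8)) + 1/(140*(x + 1)) - 5/(572*(x - 3))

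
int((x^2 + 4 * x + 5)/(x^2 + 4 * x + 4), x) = (x*(x + 2) - 1)/(x + 2) + C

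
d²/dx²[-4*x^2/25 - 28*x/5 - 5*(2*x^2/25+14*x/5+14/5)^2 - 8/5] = -48*x^2/125 - 336*x/25 - 416/5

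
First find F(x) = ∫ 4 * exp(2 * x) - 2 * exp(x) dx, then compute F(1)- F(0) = 2*E*(-1 + E)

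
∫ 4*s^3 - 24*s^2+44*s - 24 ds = s^4 - 8*s^3 + 22*s^2 - 24*s + C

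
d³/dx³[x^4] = 24*x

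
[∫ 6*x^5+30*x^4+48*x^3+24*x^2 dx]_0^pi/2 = (-1 + (1 + pi/2)^2)^3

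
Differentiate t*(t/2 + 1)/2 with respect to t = t/2 + 1/2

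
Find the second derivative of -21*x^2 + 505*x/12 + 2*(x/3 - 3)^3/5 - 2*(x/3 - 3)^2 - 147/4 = 4*x/45 - 1946/45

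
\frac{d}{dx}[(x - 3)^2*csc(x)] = (-x^2*cos(x)/sin(x) + 2*x + 6*x*cos(x)/sin(x) - 6 - 9*cos(x)/sin(x))/sin(x)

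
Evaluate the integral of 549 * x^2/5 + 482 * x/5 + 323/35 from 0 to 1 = 3291/35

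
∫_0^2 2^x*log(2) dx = 3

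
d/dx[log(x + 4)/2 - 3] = 1/(2*x + 8)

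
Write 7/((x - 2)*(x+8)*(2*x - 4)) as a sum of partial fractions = 7/(200*(x + 8)) - 7/(200*(x - 2)) + 7/(20*(x - 2)^2)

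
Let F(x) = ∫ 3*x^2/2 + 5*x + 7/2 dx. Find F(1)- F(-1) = 8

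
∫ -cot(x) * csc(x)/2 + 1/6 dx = x/6 + csc(x)/2 + C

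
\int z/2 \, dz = z^2/4 + C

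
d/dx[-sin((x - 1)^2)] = 2*(1 - x)*cos(x^2 - 2*x + 1)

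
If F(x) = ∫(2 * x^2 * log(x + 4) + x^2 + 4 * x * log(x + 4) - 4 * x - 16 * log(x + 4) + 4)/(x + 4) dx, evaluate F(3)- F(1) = -log(5) + log(7)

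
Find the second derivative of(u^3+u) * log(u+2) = (6*u^3*log(u + 2) + 5*u^3 + 24*u^2*log(u + 2) + 12*u^2 + 24*u*log(u + 2) + u + 4)/(u^2 + 4*u + 4)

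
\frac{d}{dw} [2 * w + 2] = 2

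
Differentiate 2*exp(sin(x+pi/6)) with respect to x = 2*exp(sin(x + pi/6))*cos(x + pi/6)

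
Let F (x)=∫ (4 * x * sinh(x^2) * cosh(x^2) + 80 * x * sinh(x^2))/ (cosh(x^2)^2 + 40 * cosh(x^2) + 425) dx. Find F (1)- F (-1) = 0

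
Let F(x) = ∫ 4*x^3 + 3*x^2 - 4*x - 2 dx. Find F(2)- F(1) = 14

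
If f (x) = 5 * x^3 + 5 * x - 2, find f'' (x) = 30*x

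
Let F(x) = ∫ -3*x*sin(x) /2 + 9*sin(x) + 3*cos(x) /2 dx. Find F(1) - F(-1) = 3*cos(1)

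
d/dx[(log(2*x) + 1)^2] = (2*log(x) + 2*log(2) + 2)/x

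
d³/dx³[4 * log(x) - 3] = 8/x^3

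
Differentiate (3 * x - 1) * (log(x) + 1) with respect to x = (3*x*log(x) + 6*x - 1)/x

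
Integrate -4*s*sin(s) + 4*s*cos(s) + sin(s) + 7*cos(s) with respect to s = sqrt(2)*(4*s + 3)*sin(s + pi/4) + C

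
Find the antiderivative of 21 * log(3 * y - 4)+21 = 7*(3*y - 4)*log(3*y - 4) + C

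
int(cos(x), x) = sin(x) + C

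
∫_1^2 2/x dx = 2*log(2)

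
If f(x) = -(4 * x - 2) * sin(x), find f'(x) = -4*x*cos(x) - 4*sin(x) + 2*cos(x)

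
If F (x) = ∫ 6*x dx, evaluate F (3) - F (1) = 24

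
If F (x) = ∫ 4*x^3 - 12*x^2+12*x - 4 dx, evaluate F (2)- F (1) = 1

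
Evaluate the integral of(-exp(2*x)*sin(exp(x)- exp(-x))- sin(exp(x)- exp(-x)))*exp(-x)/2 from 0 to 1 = -1/2 + cos(E - exp(-1))/2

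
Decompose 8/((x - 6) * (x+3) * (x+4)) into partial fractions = 4/(5*(x + 4)) - 8/(9*(x + 3)) + 4/(45*(x - 6))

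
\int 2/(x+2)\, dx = log(3*(x + 2)^2) + C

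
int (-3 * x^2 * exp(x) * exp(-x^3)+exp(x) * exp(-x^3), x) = exp(-x^3 + x) + C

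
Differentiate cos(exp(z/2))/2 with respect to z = -exp(z/2)*sin(exp(z/2))/4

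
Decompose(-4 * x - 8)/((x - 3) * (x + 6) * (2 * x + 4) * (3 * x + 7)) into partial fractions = 9/(88*(3*x + 7)) - 2/(99*(x + 6)) - 1/(72*(x - 3))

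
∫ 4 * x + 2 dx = 2*x^2 + 2*x + C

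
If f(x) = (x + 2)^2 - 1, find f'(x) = 2*x + 4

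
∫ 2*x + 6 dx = x^2 + 6*x + C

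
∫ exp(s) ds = exp(s) + C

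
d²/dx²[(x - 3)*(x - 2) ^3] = 12*x^2 - 54*x + 60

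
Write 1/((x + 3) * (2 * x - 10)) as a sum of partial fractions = -1/(16*(x + 3)) + 1/(16*(x - 5))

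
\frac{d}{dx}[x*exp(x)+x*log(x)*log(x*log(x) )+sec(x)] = x*exp(x) + exp(x) + log(x)*log(x*log(x)) + log(x) + log(x*log(x)) + tan(x)*sec(x) + 1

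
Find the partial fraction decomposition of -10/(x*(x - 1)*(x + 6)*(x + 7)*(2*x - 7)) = -32/(2793*(2*x - 7)) - 5/(588*(x + 7)) + 5/(399*(x + 6)) + 1/(28*(x - 1)) - 5/(147*x)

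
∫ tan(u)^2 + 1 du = tan(u) + C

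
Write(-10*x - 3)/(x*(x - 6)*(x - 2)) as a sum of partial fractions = 23/(8*(x - 2)) - 21/(8*(x - 6)) - 1/(4*x)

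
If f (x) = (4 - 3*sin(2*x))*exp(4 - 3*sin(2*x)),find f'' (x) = (-36*sin(2*x)^2 - 108*sin(2*x)*cos(2*x)^2 + 60*sin(2*x) + 216*cos(2*x)^2)*exp(4 - 3*sin(2*x))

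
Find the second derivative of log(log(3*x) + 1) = (-log(x) - 2 - log(3))/(x^2*log(x)^2 + 2*x^2*log(x) + 2*x^2*log(3)*log(x) + x^2 + x^2*log(3)^2 + 2*x^2*log(3))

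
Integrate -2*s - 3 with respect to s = -s^2 - 3*s + C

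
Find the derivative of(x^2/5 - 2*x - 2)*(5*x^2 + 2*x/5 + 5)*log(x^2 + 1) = (100*x^5*log(x^2 + 1) + 50*x^5 - 744*x^4*log(x^2 + 1) - 496*x^4 - 390*x^3*log(x^2 + 1) - 490*x^3 - 1014*x^2*log(x^2 + 1) - 540*x^2 - 490*x*log(x^2 + 1) - 500*x - 270*log(x^2 + 1))/(25*x^2 + 25)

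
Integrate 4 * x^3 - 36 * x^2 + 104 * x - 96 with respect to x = x^4 - 12*x^3 + 52*x^2 - 96*x + C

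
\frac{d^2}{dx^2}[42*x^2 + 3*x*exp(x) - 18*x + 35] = 3*x*exp(x) + 6*exp(x) + 84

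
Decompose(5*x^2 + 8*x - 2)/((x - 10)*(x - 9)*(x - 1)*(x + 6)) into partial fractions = -13/(168*(x + 6)) + 11/(504*(x - 1)) - 95/(24*(x - 9)) + 289/(72*(x - 10))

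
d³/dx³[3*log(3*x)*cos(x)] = 3*(x^3*log(x)*sin(x) + x^3*log(3)*sin(x) - 3*x^2*cos(x) + 3*x*sin(x) + 2*cos(x))/x^3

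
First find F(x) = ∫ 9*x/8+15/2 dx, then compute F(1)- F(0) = 129/16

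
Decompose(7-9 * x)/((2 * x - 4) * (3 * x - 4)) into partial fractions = 15/(4*(3*x - 4)) - 11/(4*(x - 2))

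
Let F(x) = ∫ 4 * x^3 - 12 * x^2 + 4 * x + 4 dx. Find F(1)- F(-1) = 0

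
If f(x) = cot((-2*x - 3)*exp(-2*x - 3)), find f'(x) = -4*(x + 1)*exp(-2*x - 3)/sin((2*x + 3)*exp(-3)*exp(-2*x))^2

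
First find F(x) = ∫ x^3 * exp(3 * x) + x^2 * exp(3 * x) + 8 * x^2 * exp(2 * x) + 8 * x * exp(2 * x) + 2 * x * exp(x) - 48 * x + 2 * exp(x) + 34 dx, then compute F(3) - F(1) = -124 - 4*exp(2) - 2*E + 17*exp(3)/3 + 36*exp(6) + 9*exp(9)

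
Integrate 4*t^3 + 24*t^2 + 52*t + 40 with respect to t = t^4 + 8*t^3 + 26*t^2 + 40*t + C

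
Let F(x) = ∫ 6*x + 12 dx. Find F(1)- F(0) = 15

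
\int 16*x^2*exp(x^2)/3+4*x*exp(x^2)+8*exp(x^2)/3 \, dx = (8*x/3 + 2)*exp(x^2) + C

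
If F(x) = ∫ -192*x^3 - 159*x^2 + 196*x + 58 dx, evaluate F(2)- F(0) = -684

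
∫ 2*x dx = x^2 + C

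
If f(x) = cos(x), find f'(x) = -sin(x)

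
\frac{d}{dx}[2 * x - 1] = 2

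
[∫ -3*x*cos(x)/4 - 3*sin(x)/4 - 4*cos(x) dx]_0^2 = -11*sin(2)/2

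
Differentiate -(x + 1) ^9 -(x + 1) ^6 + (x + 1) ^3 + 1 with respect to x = -9*x^8 - 72*x^7 - 252*x^6 - 510*x^5 - 660*x^4 - 564*x^3 - 309*x^2 - 96*x - 12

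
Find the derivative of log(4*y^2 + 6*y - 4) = (4*y + 3)/(2*y^2 + 3*y - 2)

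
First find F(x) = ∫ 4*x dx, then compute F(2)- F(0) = 8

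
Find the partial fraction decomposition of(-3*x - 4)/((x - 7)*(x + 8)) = -4/(3*(x + 8)) - 5/(3*(x - 7))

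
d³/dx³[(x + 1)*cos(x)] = x*sin(x) + sin(x) - 3*cos(x)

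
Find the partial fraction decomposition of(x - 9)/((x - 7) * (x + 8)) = 17/(15*(x + 8)) - 2/(15*(x - 7))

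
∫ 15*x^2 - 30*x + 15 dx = 5*x^3 - 15*x^2 + 15*x + C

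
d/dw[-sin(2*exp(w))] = -2*exp(w)*cos(2*exp(w))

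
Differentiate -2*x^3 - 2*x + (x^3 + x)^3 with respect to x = 9*x^8 + 21*x^6 + 15*x^4 - 3*x^2 - 2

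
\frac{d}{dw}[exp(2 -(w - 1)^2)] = (2 - 2*w)*exp(-w^2 + 2*w + 1)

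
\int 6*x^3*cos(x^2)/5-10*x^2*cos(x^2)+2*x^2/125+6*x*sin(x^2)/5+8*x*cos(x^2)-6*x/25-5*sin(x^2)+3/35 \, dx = 2*x^3/375 - 3*x^2/25 + 3*x/35 + (3*x^2/5 - 5*x + 4)*sin(x^2) + C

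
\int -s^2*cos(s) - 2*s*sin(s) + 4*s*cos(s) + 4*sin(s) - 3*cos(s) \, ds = (1 - (s - 2)^2)*sin(s) + C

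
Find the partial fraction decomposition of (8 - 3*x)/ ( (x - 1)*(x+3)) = -17/(4*(x + 3)) + 5/(4*(x - 1))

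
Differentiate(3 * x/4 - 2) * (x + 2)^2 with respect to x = 9*x^2/4 + 2*x - 5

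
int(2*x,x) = x^2 + C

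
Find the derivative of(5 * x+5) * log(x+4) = (5*x*log(x + 4) + 5*x + 20*log(x + 4) + 5)/(x + 4)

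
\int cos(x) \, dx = sin(x) + C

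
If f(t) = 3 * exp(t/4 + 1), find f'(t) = 3*exp(t/4 + 1)/4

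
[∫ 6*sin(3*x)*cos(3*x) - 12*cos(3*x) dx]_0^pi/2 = 5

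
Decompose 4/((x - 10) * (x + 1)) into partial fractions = -4/(11*(x + 1)) + 4/(11*(x - 10))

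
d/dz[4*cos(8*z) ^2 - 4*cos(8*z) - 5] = -64*sin(8*z)*cos(8*z) + 32*sin(8*z)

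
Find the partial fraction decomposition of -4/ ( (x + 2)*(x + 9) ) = 4/(7*(x + 9)) - 4/(7*(x + 2))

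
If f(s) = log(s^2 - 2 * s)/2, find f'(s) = (s - 1)/(s^2 - 2*s)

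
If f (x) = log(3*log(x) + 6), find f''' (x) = (2*log(x)^2 + 11*log(x) + 16)/(x^3*log(x)^3 + 6*x^3*log(x)^2 + 12*x^3*log(x) + 8*x^3)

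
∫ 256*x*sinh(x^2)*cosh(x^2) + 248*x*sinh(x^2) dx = 124*cosh(x^2) + 32*cosh(2*x^2) + C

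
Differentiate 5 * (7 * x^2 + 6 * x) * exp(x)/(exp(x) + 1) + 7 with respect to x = (35*x^2*exp(x) + 70*x*exp(2*x) + 100*x*exp(x) + 30*exp(2*x) + 30*exp(x))/(exp(2*x) + 2*exp(x) + 1)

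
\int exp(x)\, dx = exp(x) + C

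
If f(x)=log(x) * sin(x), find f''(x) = (-x^2*log(x)*sin(x) + 2*x*cos(x) - sin(x))/x^2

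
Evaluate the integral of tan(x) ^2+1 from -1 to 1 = 2*tan(1)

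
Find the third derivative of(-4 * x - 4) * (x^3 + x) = -96*x - 24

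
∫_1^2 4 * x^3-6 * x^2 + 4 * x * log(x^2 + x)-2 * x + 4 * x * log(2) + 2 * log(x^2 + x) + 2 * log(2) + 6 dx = -8*log(2) - 4 + 12*log(12)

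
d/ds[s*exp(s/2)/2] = s*exp(s/2)/4 + exp(s/2)/2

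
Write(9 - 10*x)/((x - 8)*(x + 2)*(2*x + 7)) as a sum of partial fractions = 176/(69*(2*x + 7)) - 29/(30*(x + 2)) - 71/(230*(x - 8))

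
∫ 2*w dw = w^2 + C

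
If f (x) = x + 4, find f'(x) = 1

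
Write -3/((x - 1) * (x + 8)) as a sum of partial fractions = 1/(3*(x + 8)) - 1/(3*(x - 1))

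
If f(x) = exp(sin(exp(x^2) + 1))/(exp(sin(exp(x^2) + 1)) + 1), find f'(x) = 2*x*exp(x^2 + sin(exp(x^2) + 1))*cos(exp(x^2) + 1)/(exp(2*sin(exp(x^2) + 1)) + 2*exp(sin(exp(x^2) + 1)) + 1)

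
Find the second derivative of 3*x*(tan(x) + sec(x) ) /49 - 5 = 3*(2*x*sin(x)/cos(x)^2 - x + 2*x/cos(x)^2 + 2*sin(x)/cos(x) + 2/cos(x))/(49*cos(x))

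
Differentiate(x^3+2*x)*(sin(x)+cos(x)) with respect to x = sqrt(2)*(x^3*cos(x + pi/4) + 3*x^2*sin(x + pi/4) + 2*x*cos(x + pi/4) + 2*sin(x + pi/4))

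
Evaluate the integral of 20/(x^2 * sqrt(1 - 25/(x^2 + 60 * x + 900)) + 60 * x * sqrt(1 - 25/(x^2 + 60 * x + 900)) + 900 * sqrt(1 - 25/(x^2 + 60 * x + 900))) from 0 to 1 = -4*acsc(31/5) + 4*acsc(6)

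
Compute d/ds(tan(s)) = cos(s)^(-2)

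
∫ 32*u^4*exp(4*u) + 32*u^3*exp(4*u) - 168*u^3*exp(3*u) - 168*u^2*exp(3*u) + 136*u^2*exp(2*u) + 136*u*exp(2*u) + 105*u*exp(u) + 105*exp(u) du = u*(8*u^3*exp(3*u) - 56*u^2*exp(2*u) + 68*u*exp(u) + 105)*exp(u) + C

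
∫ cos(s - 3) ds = sin(s - 3) + C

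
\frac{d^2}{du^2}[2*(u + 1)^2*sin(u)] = -2*u^2*sin(u) - 4*u*sin(u) + 8*u*cos(u) + 2*sin(u) + 8*cos(u)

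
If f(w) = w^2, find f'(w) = 2*w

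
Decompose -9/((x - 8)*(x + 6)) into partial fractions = 9/(14*(x + 6)) - 9/(14*(x - 8))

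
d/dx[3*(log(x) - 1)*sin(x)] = 3*(x*log(x)*cos(x) - x*cos(x) + sin(x))/x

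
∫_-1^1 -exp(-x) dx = -E + exp(-1)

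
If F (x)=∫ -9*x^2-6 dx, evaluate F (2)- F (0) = -36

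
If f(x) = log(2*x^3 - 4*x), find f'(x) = (3*x^2 - 2)/(x^3 - 2*x)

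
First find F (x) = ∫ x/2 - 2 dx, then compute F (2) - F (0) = -3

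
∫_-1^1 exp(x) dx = E - exp(-1)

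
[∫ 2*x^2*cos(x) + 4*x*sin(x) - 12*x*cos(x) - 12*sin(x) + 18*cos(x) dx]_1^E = -8*sin(1) + 2*(-3 + E)^2*sin(E)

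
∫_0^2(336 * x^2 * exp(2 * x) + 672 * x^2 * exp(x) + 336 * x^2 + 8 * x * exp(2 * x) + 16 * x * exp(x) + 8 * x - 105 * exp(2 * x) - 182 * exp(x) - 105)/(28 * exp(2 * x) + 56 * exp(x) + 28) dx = (172 + 179*exp(2))/(7*(1 + exp(2)))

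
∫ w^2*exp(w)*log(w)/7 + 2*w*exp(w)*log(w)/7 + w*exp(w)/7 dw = w^2*exp(w)*log(w)/7 + C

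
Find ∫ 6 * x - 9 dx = 3*x^2 - 9*x + C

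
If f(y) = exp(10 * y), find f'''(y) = 1000*exp(10*y)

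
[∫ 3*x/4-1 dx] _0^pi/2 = (-2 + pi/4)*(1 + 3*pi/8) + 2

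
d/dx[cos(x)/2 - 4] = -sin(x)/2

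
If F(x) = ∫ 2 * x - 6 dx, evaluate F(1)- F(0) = -5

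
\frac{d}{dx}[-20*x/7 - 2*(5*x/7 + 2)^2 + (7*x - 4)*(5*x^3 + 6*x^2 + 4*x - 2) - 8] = 140*x^3 + 66*x^2 + 292*x/49 - 270/7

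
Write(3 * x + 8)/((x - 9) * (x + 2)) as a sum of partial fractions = -2/(11*(x + 2)) + 35/(11*(x - 9))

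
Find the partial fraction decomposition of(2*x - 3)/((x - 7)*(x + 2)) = 7/(9*(x + 2)) + 11/(9*(x - 7))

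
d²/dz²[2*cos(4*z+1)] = -32*cos(4*z + 1)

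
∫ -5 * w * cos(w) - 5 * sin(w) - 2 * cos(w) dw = (-5*w - 2)*sin(w) + C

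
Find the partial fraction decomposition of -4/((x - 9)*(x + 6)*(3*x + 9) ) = -4/(135*(x + 6)) + 1/(27*(x + 3)) - 1/(135*(x - 9))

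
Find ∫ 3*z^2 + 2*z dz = z^3 + z^2 + C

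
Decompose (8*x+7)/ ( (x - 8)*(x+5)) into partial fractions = 33/(13*(x + 5)) + 71/(13*(x - 8))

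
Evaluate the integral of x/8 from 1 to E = -1/16 + exp(2)/16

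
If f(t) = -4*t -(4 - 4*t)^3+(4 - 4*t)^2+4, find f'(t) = 192*t^2 - 352*t + 156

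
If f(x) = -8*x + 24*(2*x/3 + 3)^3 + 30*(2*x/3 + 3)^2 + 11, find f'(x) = 64*x^2/3 + 656*x/3 + 544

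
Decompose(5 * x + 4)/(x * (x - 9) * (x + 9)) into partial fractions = -41/(162*(x + 9)) + 49/(162*(x - 9)) - 4/(81*x)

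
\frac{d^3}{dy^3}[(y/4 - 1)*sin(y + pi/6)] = -y*cos(y + pi/6)/4 - 3*sin(y + pi/6)/4 + cos(y + pi/6)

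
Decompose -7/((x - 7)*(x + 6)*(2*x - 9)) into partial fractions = 4/(15*(2*x - 9)) - 1/(39*(x + 6)) - 7/(65*(x - 7))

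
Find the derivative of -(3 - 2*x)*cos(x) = -2*x*sin(x) + 3*sin(x) + 2*cos(x)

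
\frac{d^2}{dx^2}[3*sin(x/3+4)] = -sin(x/3 + 4)/3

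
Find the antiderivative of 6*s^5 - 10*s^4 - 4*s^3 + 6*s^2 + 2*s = s^6 - 2*s^5 - s^4 + 2*s^3 + s^2 + C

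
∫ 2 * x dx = x^2 + C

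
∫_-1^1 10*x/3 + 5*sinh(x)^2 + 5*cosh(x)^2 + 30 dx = 5*sinh(2) + 60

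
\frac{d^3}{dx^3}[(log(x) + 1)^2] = (4*log(x) - 2)/x^3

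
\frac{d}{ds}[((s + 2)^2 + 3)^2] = 4*s^3 + 24*s^2 + 60*s + 56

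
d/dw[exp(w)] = exp(w)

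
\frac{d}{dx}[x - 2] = 1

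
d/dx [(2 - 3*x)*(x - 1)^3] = -12*x^3 + 33*x^2 - 30*x + 9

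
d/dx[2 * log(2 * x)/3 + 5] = 2/(3*x)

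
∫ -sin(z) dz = cos(z) + C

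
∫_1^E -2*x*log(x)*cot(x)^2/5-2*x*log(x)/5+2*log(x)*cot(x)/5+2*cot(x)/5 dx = 2*E*cot(E)/5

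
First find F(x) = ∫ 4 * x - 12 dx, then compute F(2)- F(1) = -6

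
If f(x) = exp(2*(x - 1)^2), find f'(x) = 4*x*exp(2*x^2 - 4*x + 2) - 4*exp(2*x^2 - 4*x + 2)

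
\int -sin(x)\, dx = cos(x) + C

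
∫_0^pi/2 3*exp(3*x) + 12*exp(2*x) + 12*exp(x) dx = -27 + (2 + exp(pi/2))^3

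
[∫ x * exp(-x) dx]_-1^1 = -2*exp(-1)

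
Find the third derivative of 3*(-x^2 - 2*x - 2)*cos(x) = -3*x^2*sin(x) - 6*x*sin(x) + 18*x*cos(x) + 12*sin(x) + 18*cos(x)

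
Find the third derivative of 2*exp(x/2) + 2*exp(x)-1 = exp(x/2)/4 + 2*exp(x)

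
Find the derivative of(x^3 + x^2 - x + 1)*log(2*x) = (3*x^3*log(x) + x^3 + 3*x^3*log(2) + 2*x^2*log(x) + x^2 + 2*x^2*log(2) - x*log(x) - x - x*log(2) + 1)/x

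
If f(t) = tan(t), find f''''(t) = 24*tan(t)^5 + 40*tan(t)^3 + 16*tan(t)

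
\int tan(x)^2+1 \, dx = tan(x) + C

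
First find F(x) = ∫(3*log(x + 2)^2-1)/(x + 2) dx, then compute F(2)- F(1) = -log(4) - log(3)^3 + log(3) + log(4)^3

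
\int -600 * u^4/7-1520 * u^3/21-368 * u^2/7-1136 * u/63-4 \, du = -120*u^5/7 - 380*u^4/21 - 368*u^3/21 - 568*u^2/63 - 4*u + C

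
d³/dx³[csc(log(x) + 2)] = (-15*sin(log(x) + 2) - 3*sin(3*(log(x) + 2)) - 25*cos(log(x) + 2) + cos(3*(log(x) + 2)))/(x^3*(1 - cos(2*(log(x) + 2)))^2)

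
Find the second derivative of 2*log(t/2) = -2/t^2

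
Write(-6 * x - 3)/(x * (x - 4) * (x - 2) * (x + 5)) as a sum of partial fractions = -3/(35*(x + 5)) + 15/(28*(x - 2)) - 3/(8*(x - 4)) - 3/(40*x)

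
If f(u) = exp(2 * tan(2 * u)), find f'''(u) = 32*(2*tan(2*u)^6 + 6*tan(2*u)^5 + 9*tan(2*u)^4 + 12*tan(2*u)^3 + 10*tan(2*u)^2 + 6*tan(2*u) + 3)*exp(2*tan(2*u))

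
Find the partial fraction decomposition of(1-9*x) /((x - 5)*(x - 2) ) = 17/(3*(x - 2)) - 44/(3*(x - 5))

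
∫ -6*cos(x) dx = -6*sin(x) + C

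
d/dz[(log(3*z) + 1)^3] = (3*log(z)^2 + 6*log(z) + 6*log(3)*log(z) + 3 + 3*log(3)^2 + 6*log(3))/z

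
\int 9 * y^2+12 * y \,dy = 3*y^3 + 6*y^2 + C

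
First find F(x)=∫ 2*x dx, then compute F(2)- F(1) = 3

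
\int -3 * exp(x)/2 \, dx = -3*exp(x)/2 + C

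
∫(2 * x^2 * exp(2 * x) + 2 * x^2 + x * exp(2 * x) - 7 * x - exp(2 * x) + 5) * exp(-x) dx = 2*(2*x^2 - 3*x + 2)*sinh(x) + C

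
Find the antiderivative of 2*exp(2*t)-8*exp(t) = (exp(t) - 4)^2 + C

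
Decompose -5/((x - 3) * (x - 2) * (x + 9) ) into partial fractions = -5/(132*(x + 9)) + 5/(11*(x - 2)) - 5/(12*(x - 3))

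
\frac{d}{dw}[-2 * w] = -2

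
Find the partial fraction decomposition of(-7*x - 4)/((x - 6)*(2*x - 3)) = 29/(9*(2*x - 3)) - 46/(9*(x - 6))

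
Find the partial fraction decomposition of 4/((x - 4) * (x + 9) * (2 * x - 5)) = -16/(69*(2*x - 5)) + 4/(299*(x + 9)) + 4/(39*(x - 4))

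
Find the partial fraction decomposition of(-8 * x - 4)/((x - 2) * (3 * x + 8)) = -26/(7*(3*x + 8)) - 10/(7*(x - 2))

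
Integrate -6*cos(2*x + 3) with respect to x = -3*sin(2*x + 3) + C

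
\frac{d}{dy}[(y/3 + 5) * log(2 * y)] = (y*log(y) + y*log(2) + y + 15)/(3*y)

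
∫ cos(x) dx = sin(x) + C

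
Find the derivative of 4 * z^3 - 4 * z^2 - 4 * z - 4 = 12*z^2 - 8*z - 4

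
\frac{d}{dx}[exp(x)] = exp(x)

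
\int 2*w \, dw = w^2 + C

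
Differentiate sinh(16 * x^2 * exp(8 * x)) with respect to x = 128*x^2*exp(8*x)*cosh(16*x^2*exp(8*x)) + 32*x*exp(8*x)*cosh(16*x^2*exp(8*x))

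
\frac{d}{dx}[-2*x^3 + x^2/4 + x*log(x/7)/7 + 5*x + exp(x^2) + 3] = -6*x^2 + 2*x*exp(x^2) + x/2 + log(x)/7 - log(7)/7 + 36/7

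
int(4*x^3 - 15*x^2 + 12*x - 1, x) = x^4 - 5*x^3 + 6*x^2 - x + C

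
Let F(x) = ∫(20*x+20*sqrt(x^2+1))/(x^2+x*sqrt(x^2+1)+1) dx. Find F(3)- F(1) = -20*log(1 + sqrt(2)) + 20*log(3 + sqrt(10))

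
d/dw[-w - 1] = -1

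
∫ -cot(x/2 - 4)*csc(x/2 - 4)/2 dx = csc(x/2 - 4) + C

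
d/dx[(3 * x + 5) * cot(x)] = -3*x/sin(x)^2 + 3/tan(x) - 5/sin(x)^2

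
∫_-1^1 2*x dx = 0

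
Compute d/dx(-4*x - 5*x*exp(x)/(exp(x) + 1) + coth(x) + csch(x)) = -(5*x*exp(x)*sinh(x)^2 + 9*exp(2*x)*sinh(x)^2 + exp(2*x)*cosh(x) + exp(2*x) + 13*exp(x)*sinh(x)^2 + 2*exp(x)*cosh(x) + 2*exp(x) + 4*sinh(x)^2 + cosh(x) + 1)/((exp(x) + 1)^2*sinh(x)^2)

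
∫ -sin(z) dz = cos(z) + C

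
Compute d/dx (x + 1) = 1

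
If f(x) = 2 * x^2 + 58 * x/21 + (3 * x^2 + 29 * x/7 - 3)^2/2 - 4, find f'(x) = 18*x^3 + 261*x^2/7 + 155*x/49 - 29/3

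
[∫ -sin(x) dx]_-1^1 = 0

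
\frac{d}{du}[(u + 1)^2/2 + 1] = u + 1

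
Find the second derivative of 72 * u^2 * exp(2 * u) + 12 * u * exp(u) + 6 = 288*u^2*exp(2*u) + 576*u*exp(2*u) + 12*u*exp(u) + 144*exp(2*u) + 24*exp(u)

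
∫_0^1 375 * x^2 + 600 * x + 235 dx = 660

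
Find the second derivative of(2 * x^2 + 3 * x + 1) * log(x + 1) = (4*x*log(x + 1) + 6*x + 4*log(x + 1) + 5)/(x + 1)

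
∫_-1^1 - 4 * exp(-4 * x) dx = -exp(4) + exp(-4)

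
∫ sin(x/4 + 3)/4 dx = -cos(x/4 + 3) + C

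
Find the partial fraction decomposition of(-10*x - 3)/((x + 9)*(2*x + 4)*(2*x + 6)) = 29/(56*(x + 9)) - 9/(8*(x + 3)) + 17/(28*(x + 2))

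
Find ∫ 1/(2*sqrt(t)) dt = sqrt(t) + C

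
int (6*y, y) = 3*y^2 + C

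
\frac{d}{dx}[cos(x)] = -sin(x)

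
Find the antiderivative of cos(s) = sin(s) + C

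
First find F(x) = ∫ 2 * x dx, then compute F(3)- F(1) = 8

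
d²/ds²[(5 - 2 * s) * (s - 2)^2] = 26 - 12*s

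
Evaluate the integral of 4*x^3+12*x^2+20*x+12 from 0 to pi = -9 + (3 + 2*pi + pi^2)^2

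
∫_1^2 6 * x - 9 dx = 0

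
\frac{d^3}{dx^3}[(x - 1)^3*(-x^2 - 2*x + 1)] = -60*x^2 + 24*x + 24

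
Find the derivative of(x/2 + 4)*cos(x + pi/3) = -x*sin(x + pi/3)/2 - 4*sin(x + pi/3) + cos(x + pi/3)/2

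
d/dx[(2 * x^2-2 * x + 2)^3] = 48*x^5 - 120*x^4 + 192*x^3 - 168*x^2 + 96*x - 24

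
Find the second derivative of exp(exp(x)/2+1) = exp(x + exp(x)/2 + 1)/2 + exp(2*x + exp(x)/2 + 1)/4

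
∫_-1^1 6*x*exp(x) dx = 12*exp(-1)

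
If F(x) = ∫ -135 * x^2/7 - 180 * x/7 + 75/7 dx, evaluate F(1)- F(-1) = 60/7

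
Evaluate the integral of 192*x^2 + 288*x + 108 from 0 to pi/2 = -27 + (3 + 2*pi)^3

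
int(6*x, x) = 3*x^2 + C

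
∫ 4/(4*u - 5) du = log(5 - 4*u) + C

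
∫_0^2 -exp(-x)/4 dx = -1/4 + exp(-2)/4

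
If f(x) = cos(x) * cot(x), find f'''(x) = (3 + cos(x)^4/sin(x)^2 - 7/sin(x)^2)*cos(x)/sin(x)^2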